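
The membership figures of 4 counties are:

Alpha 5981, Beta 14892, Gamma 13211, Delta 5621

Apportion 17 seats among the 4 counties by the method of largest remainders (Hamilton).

Alpha 3; Beta 6; Gamma 6; Delta 2

Total 39705; standard divisor 39705/17 ≈ 2335.588.
Standard quotas: Alpha 2.5608, Beta 6.3761, Gamma 5.6564, Delta 2.4067.
Lower quotas: Alpha 2, Beta 6, Gamma 5, Delta 2 (sum 15, leaving 2 seats).
Remainders in descending order: Gamma 0.6564, Alpha 0.5608, Delta 0.4067, Beta 0.3761.
The surplus seats go to Gamma, Alpha.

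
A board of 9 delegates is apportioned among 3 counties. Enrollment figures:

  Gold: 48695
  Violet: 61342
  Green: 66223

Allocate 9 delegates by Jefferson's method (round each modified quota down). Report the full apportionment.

Standard divisor 176260/9 ≈ 19584.444; standard quotas: Gold 2.486, Violet 3.132, Green 3.381.
Rounding down gives 2, 3, 3 = 8 seats, so the divisor must be adjusted.
With modified divisor 16400: modified quotas Gold 2.969, Violet 3.740, Green 4.038.
Rounding down: Gold 2, Violet 3, Green 4 (total 9).

Gold 2, Violet 3, Green 4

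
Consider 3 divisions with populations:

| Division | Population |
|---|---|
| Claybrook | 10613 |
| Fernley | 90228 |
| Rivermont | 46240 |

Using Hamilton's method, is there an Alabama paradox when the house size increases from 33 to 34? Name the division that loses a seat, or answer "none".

Claybrook

At 33 seats: Claybrook 3, Fernley 20, Rivermont 10.
At 34 seats: Claybrook 2, Fernley 21, Rivermont 11.
Claybrook drops from 3 to 2.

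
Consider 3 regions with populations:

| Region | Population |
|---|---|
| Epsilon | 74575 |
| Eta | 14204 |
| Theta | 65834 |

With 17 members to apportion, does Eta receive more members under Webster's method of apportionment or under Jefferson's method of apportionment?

Webster: Epsilon 8, Eta 2, Theta 7.
Jefferson: Epsilon 9, Eta 1, Theta 7.
Eta gets 2 under Webster and 1 under Jefferson.

Webster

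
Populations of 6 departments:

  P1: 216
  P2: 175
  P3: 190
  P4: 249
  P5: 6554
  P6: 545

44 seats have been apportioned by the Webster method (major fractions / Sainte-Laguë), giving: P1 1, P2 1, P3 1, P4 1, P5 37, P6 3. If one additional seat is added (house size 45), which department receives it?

P5

Priority for the next seat is population ÷ (current seats + 0.5).
Priorities: P1 144.000, P2 116.667, P3 126.667, P4 166.000, P5 174.773, P6 155.714.
Highest priority: P5.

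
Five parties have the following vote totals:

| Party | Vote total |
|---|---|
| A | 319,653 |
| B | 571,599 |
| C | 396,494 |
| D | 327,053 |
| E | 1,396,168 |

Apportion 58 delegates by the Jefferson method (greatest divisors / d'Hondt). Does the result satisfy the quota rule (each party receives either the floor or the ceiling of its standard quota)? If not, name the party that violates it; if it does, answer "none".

E

Standard quotas: A 6.157, B 11.011, C 7.638, D 6.300, E 26.894.
Jefferson allocation: A 6, B 11, C 7, D 6, E 28.
E has quota 26.894 (lower 26, upper 27) but receives 28 — outside the quota interval.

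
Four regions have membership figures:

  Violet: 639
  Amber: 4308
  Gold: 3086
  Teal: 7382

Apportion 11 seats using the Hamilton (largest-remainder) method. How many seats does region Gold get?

2

The standard divisor is 15415/11 ≈ 1401.364.
Standard quotas: Violet 0.4560, Amber 3.0741, Gold 2.2021, Teal 5.2677.
Lower quotas: Violet 0, Amber 3, Gold 2, Teal 5 (sum 10, leaving 1 seat).
Remainders in descending order: Violet 0.4560, Teal 0.2677, Gold 0.2021, Amber 0.0741.
Largest remainder: Violet receives the extra seat.
Gold receives 2.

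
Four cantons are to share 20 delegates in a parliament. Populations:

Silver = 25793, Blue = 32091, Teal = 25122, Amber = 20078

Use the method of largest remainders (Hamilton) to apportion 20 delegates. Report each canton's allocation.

The standard divisor is 103084/20 ≈ 5154.2.
Standard quotas: Silver 5.0043, Blue 6.2262, Teal 4.8741, Amber 3.8955.
Lower quotas: Silver 5, Blue 6, Teal 4, Amber 3 (sum 18, leaving 2 seats).
Remainders in descending order: Amber 0.8955, Teal 0.8741, Blue 0.2262, Silver 0.0043.
Largest remainders: Amber, Teal receive the extra seats.

Silver 5, Blue 6, Teal 5, Amber 4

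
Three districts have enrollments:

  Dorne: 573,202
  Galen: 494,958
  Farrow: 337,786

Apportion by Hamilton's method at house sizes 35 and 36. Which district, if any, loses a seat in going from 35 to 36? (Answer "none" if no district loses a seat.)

Farrow

At 35 seats: Dorne 14, Galen 12, Farrow 9.
At 36 seats: Dorne 15, Galen 13, Farrow 8.
Farrow drops from 9 to 8.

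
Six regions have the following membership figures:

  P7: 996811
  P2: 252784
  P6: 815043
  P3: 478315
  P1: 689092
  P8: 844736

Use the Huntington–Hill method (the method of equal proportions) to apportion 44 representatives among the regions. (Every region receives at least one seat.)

With divisor 93563: modified quotas P7 10.654, P2 2.702, P6 8.711, P3 5.112, P1 7.365, P8 9.029.
Geometric-mean thresholds: P7 √(10·11)=10.488, P2 √(2·3)=2.449, P6 √(8·9)=8.485, P3 √(5·6)=5.477, P1 √(7·8)=7.483, P8 √(9·10)=9.487.
Each quota rounded against its threshold gives P7 11, P2 3, P6 9, P3 5, P1 7, P8 9 (total 44).

P7 11, P2 3, P6 9, P3 5, P1 7, P8 9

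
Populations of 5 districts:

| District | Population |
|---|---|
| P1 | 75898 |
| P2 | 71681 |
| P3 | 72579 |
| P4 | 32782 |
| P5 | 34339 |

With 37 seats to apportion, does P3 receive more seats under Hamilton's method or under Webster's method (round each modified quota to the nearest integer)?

Webster

Hamilton: P1 10, P2 9, P3 9, P4 4, P5 5.
Webster: P1 10, P2 9, P3 10, P4 4, P5 4.
P3 gets 9 under Hamilton and 10 under Webster.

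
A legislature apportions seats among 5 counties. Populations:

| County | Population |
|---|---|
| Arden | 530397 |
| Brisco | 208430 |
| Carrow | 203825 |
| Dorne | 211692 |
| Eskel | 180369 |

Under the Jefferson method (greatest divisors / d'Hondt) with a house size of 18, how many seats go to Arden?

7

Standard divisor 1334713/18 ≈ 74150.722; standard quotas: Arden 7.153, Brisco 2.811, Carrow 2.749, Dorne 2.855, Eskel 2.432.
Rounding down gives 7, 2, 2, 2, 2 = 15 seats, so the divisor must be adjusted.
With modified divisor 67100: modified quotas Arden 7.905, Brisco 3.106, Carrow 3.038, Dorne 3.155, Eskel 2.688.
Rounding down: Arden 7, Brisco 3, Carrow 3, Dorne 3, Eskel 2 (total 18).
Arden receives 7.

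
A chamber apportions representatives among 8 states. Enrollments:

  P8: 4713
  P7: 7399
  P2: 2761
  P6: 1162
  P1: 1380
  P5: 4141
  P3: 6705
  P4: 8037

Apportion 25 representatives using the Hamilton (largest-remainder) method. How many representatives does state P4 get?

5

Total 36298; standard divisor 36298/25 ≈ 1451.92.
Standard quotas: P8 3.2460, P7 5.0960, P2 1.9016, P6 0.8003, P1 0.9505, P5 2.8521, P3 4.6180, P4 5.5354.
Lower quotas: P8 3, P7 5, P2 1, P6 0, P1 0, P5 2, P3 4, P4 5 (sum 20, leaving 5 seats).
Remainders in descending order: P1 0.9505, P2 0.9016, P5 0.8521, P6 0.8003, P3 0.6180, P4 0.5354, P8 0.2460, P7 0.0960.
The surplus seats go to P1, P2, P5, P6, P3.
P4 receives 5.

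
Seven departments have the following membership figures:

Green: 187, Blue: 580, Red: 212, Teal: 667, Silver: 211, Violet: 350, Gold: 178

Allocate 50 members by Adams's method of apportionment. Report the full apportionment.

Standard divisor 2385/50 ≈ 47.7; standard quotas: Green 3.920, Blue 12.159, Red 4.444, Teal 13.983, Silver 4.423, Violet 7.338, Gold 3.732.
Rounding up gives 4, 13, 5, 14, 5, 8, 4 = 53 seats, so the divisor must be adjusted.
With modified divisor 52: modified quotas Green 3.596, Blue 11.154, Red 4.077, Teal 12.827, Silver 4.058, Violet 6.731, Gold 3.423.
Rounding up: Green 4, Blue 12, Red 5, Teal 13, Silver 5, Violet 7, Gold 4 (total 50).

Green=4; Blue=12; Red=5; Teal=13; Silver=5; Violet=7; Gold=4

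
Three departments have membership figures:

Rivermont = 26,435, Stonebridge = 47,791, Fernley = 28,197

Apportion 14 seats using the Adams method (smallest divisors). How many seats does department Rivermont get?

4

Standard divisor 102423/14 ≈ 7315.929; standard quotas: Rivermont 3.613, Stonebridge 6.532, Fernley 3.854.
Rounding up gives 4, 7, 4 = 15 seats, so the divisor must be adjusted.
With modified divisor 8400: modified quotas Rivermont 3.147, Stonebridge 5.689, Fernley 3.357.
Rounding up: Rivermont 4, Stonebridge 6, Fernley 4 (total 14).
Rivermont receives 4.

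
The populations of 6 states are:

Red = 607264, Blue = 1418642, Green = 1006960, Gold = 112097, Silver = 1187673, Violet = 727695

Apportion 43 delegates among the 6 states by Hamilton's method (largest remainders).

Red 5, Blue 12, Green 9, Gold 1, Silver 10, Violet 6

Standard divisor: 5060331 ÷ 43 ≈ 117682.116.
Standard quotas: Red 5.1602, Blue 12.0549, Green 8.5566, Gold 0.9525, Silver 10.0922, Violet 6.1836.
Lower quotas: Red 5, Blue 12, Green 8, Gold 0, Silver 10, Violet 6 (sum 41, leaving 2 seats).
Remainders in descending order: Gold 0.9525, Green 0.5566, Violet 0.1836, Red 0.1602, Silver 0.0922, Blue 0.0549.
Largest remainders: Gold, Green receive the extra seats.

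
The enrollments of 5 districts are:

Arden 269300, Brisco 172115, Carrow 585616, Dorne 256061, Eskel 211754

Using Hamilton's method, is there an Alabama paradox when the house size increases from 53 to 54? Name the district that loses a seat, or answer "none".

none

At 53 seats: Arden 10, Brisco 6, Carrow 21, Dorne 9, Eskel 7.
At 54 seats: Arden 10, Brisco 6, Carrow 21, Dorne 9, Eskel 8.
No district's allocation decreased.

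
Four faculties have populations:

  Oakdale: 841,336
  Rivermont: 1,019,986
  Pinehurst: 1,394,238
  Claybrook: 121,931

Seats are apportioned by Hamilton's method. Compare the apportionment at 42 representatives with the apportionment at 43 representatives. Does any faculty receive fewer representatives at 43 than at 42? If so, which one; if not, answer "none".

Claybrook

At 42 seats: Oakdale 10, Rivermont 13, Pinehurst 17, Claybrook 2.
At 43 seats: Oakdale 11, Rivermont 13, Pinehurst 18, Claybrook 1.
Claybrook drops from 2 to 1.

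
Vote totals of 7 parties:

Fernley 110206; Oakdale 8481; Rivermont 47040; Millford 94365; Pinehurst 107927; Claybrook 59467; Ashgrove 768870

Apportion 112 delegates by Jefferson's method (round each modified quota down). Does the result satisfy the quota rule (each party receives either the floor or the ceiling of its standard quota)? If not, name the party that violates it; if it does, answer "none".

Standard quotas: Fernley 10.317, Oakdale 0.794, Rivermont 4.404, Millford 8.834, Pinehurst 10.104, Claybrook 5.567, Ashgrove 71.980.
Jefferson allocation: Fernley 10, Oakdale 0, Rivermont 4, Millford 9, Pinehurst 10, Claybrook 5, Ashgrove 74.
Ashgrove has quota 71.980 (lower 71, upper 72) but receives 74 — outside the quota interval.

Ashgrove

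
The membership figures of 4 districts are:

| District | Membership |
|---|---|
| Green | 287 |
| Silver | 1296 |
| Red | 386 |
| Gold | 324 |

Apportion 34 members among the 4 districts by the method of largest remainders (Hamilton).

Green 4; Silver 19; Red 6; Gold 5

Standard divisor: 2293 ÷ 34 ≈ 67.441.
Standard quotas: Green 4.256, Silver 19.217, Red 5.724, Gold 4.804.
Lower quotas: Green 4, Silver 19, Red 5, Gold 4 (sum 32, leaving 2 seats).
Remainders in descending order: Gold 0.804, Red 0.724, Green 0.256, Silver 0.217.
Largest remainders: Gold, Red receive the extra seats.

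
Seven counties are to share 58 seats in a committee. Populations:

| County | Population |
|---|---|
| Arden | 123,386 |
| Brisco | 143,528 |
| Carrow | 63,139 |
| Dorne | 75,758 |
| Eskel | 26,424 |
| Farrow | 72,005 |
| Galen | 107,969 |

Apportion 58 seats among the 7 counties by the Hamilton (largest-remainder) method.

Arden 12, Brisco 14, Carrow 6, Dorne 7, Eskel 2, Farrow 7, Galen 10

The standard divisor is 612209/58 ≈ 10555.328.
Standard quotas: Arden 11.6895, Brisco 13.5977, Carrow 5.9817, Dorne 7.1772, Eskel 2.5034, Farrow 6.8217, Galen 10.2289.
Lower quotas: Arden 11, Brisco 13, Carrow 5, Dorne 7, Eskel 2, Farrow 6, Galen 10 (sum 54, leaving 4 seats).
Remainders in descending order: Carrow 0.9817, Farrow 0.8217, Arden 0.6895, Brisco 0.5977, Eskel 0.5034, Galen 0.2289, Dorne 0.1772.
Largest remainders: Carrow, Farrow, Arden, Brisco receive the extra seats.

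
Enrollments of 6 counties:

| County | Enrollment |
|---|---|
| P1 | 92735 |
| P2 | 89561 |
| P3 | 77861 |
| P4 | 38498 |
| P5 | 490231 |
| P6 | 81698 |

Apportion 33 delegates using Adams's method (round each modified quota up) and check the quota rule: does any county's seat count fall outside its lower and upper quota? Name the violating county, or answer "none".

Standard quotas: P1 3.515, P2 3.395, P3 2.951, P4 1.459, P5 18.582, P6 3.097.
Adams allocation: P1 4, P2 4, P3 3, P4 2, P5 17, P6 3.
P5 has quota 18.582 (lower 18, upper 19) but receives 17 — outside the quota interval.

P5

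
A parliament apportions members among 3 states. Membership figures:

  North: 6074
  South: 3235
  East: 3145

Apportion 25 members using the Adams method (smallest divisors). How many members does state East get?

6

Standard divisor 12454/25 ≈ 498.16; standard quotas: North 12.193, South 6.494, East 6.313.
Rounding up gives 13, 7, 7 = 27 seats, so the divisor must be adjusted.
With modified divisor 530: modified quotas North 11.460, South 6.104, East 5.934.
Rounding up: North 12, South 7, East 6 (total 25).
East receives 6.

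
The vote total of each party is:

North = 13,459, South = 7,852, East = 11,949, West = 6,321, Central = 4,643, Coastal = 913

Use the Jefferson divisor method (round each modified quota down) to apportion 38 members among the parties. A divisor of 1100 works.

With modified divisor 1100: modified quotas North 12.235, South 7.138, East 10.863, West 5.746, Central 4.221, Coastal 0.830.
Rounding down: North 12, South 7, East 10, West 5, Central 4, Coastal 0 (total 38).

North: 12; South: 7; East: 10; West: 5; Central: 4; Coastal: 0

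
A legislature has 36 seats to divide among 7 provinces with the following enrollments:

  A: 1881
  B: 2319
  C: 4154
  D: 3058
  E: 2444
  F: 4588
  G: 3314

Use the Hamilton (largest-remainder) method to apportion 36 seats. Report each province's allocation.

A=3; B=4; C=7; D=5; E=4; F=8; G=5

Standard divisor: 21758 ÷ 36 ≈ 604.389.
Standard quotas: A 3.112, B 3.837, C 6.873, D 5.060, E 4.044, F 7.591, G 5.483.
Lower quotas: A 3, B 3, C 6, D 5, E 4, F 7, G 5 (sum 33, leaving 3 seats).
Remainders in descending order: C 0.873, B 0.837, F 0.591, G 0.483, A 0.112, D 0.060, E 0.044.
Largest remainders: C, B, F receive the extra seats.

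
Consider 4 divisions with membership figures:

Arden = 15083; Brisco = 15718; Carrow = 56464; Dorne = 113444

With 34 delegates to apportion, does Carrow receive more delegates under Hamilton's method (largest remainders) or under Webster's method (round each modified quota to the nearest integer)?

Hamilton: Arden 2, Brisco 3, Carrow 10, Dorne 19.
Webster: Arden 3, Brisco 3, Carrow 9, Dorne 19.
Carrow gets 10 under Hamilton and 9 under Webster.

Hamilton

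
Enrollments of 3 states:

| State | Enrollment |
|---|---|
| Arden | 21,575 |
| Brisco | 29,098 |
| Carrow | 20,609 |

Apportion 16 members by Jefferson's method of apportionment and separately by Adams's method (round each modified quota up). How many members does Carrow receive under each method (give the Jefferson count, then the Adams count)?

Jefferson: Arden 5, Brisco 7, Carrow 4.
Adams: Arden 5, Brisco 6, Carrow 5.
Carrow gets 4 under Jefferson and 5 under Adams.

4 and 5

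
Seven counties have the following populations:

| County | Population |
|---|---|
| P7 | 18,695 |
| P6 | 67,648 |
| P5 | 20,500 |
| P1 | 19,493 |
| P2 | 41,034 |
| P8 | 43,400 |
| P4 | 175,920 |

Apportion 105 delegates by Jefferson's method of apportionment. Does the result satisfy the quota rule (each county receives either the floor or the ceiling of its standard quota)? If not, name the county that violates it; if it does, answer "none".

P4

Standard quotas: P7 5.076, P6 18.369, P5 5.566, P1 5.293, P2 11.142, P8 11.785, P4 47.768.
Jefferson allocation: P7 5, P6 18, P5 5, P1 5, P2 11, P8 12, P4 49.
P4 has quota 47.768 (lower 47, upper 48) but receives 49 — outside the quota interval.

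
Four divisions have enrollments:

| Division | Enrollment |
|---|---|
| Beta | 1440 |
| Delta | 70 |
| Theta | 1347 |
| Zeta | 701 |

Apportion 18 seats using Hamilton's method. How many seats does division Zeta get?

4

Standard divisor: 3558 ÷ 18 ≈ 197.667.
Standard quotas: Beta 7.285, Delta 0.354, Theta 6.815, Zeta 3.546.
Lower quotas: Beta 7, Delta 0, Theta 6, Zeta 3 (sum 16, leaving 2 seats).
Remainders in descending order: Theta 0.815, Zeta 0.546, Delta 0.354, Beta 0.285.
Largest remainders: Theta, Zeta receive the extra seats.
Zeta receives 4.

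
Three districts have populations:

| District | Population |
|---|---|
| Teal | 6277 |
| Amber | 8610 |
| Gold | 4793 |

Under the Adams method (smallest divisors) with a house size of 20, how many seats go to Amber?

9

Standard divisor 19680/20 ≈ 984; standard quotas: Teal 6.379, Amber 8.750, Gold 4.871.
Rounding up gives 7, 9, 5 = 21 seats, so the divisor must be adjusted.
With modified divisor 1060: modified quotas Teal 5.922, Amber 8.123, Gold 4.522.
Rounding up: Teal 6, Amber 9, Gold 5 (total 20).
Amber receives 9.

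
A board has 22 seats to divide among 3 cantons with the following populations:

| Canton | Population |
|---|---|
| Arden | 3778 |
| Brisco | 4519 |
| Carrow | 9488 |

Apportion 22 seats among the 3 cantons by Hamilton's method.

Arden 5, Brisco 5, Carrow 12

Standard divisor: 17785 ÷ 22 ≈ 808.409.
Standard quotas: Arden 4.6734, Brisco 5.5900, Carrow 11.7366.
Lower quotas: Arden 4, Brisco 5, Carrow 11 (sum 20, leaving 2 seats).
Remainders in descending order: Carrow 0.7366, Arden 0.6734, Brisco 0.5900.
The surplus seats go to Carrow, Arden.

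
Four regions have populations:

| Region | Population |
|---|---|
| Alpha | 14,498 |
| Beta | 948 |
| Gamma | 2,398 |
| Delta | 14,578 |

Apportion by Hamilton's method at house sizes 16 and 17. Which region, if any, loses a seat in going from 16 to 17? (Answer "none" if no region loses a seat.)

Beta

At 16 seats: Alpha 7, Beta 1, Gamma 1, Delta 7.
At 17 seats: Alpha 8, Beta 0, Gamma 1, Delta 8.
Beta drops from 1 to 0.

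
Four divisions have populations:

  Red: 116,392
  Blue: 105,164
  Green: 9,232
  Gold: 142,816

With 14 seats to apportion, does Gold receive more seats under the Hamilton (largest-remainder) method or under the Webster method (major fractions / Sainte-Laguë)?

Hamilton: Red 5, Blue 4, Green 0, Gold 5.
Webster: Red 4, Blue 4, Green 0, Gold 6.
Gold gets 5 under Hamilton and 6 under Webster.

Webster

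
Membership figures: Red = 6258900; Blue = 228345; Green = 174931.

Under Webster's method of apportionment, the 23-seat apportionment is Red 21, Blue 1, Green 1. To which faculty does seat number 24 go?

Priority for the next seat is population ÷ (current seats + 0.5).
Priorities: Red 291111.628, Blue 152230.000, Green 116620.667.
Highest priority: Red.

Red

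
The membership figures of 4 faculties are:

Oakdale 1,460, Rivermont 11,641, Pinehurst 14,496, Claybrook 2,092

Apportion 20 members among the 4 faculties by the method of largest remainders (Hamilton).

Oakdale: 1; Rivermont: 8; Pinehurst: 10; Claybrook: 1

The standard divisor is 29689/20 ≈ 1484.45.
Standard quotas: Oakdale 0.9835, Rivermont 7.8420, Pinehurst 9.7652, Claybrook 1.4093.
Lower quotas: Oakdale 0, Rivermont 7, Pinehurst 9, Claybrook 1 (sum 17, leaving 3 seats).
Remainders in descending order: Oakdale 0.9835, Rivermont 0.8420, Pinehurst 0.7652, Claybrook 0.4093.
Largest remainders: Oakdale, Rivermont, Pinehurst receive the extra seats.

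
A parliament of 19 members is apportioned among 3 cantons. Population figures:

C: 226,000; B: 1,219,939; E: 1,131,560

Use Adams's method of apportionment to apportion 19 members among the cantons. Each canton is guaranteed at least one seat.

C 2; B 9; E 8

Standard divisor 2577499/19 ≈ 135657.842; standard quotas: C 1.666, B 8.993, E 8.341.
Rounding up gives 2, 9, 9 = 20 seats, so the divisor must be adjusted.
With modified divisor 147000: modified quotas C 1.537, B 8.299, E 7.698.
Rounding up: C 2, B 9, E 8 (total 19).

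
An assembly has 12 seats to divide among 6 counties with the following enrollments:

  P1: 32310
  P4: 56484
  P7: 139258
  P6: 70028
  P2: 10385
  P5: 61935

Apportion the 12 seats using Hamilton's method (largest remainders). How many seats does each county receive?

P1=1; P4=2; P7=5; P6=2; P2=0; P5=2

The standard divisor is 370400/12 ≈ 30866.667.
Standard quotas: P1 1.0468, P4 1.8299, P7 4.5116, P6 2.2687, P2 0.3364, P5 2.0065.
Lower quotas: P1 1, P4 1, P7 4, P6 2, P2 0, P5 2 (sum 10, leaving 2 seats).
Remainders in descending order: P4 0.8299, P7 0.5116, P2 0.3364, P6 0.2687, P1 0.0468, P5 0.0065.
The surplus seats go to P4, P7.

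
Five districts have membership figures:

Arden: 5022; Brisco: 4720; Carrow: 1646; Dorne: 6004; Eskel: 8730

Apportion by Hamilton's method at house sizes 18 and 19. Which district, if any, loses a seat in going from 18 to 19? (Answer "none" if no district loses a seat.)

none

At 18 seats: Arden 4, Brisco 3, Carrow 1, Dorne 4, Eskel 6.
At 19 seats: Arden 4, Brisco 4, Carrow 1, Dorne 4, Eskel 6.
No district's allocation decreased.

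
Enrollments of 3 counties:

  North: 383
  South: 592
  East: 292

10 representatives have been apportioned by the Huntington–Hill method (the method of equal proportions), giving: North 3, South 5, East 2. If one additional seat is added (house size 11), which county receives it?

Priority for the next seat is population ÷ (√(s·(s+1))).
Priorities: North 110.563, South 108.084, East 119.209.
Highest priority: East.

East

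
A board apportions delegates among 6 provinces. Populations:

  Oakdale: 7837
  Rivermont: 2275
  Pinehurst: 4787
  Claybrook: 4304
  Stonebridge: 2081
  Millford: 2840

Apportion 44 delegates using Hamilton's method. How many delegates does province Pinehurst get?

9

Total 24124; standard divisor 24124/44 ≈ 548.273.
Standard quotas: Oakdale 14.2940, Rivermont 4.1494, Pinehurst 8.7311, Claybrook 7.8501, Stonebridge 3.7956, Millford 5.1799.
Lower quotas: Oakdale 14, Rivermont 4, Pinehurst 8, Claybrook 7, Stonebridge 3, Millford 5 (sum 41, leaving 3 seats).
Remainders in descending order: Claybrook 0.8501, Stonebridge 0.7956, Pinehurst 0.7311, Oakdale 0.2940, Millford 0.1799, Rivermont 0.1494.
The surplus seats go to Claybrook, Stonebridge, Pinehurst.
Pinehurst receives 9.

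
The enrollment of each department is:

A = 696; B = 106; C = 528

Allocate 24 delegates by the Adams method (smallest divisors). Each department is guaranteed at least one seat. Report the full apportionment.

A: 12; B: 2; C: 10

Standard divisor 1330/24 ≈ 55.417; standard quotas: A 12.559, B 1.913, C 9.528.
Rounding up gives 13, 2, 10 = 25 seats, so the divisor must be adjusted.
With modified divisor 58.3: modified quotas A 11.938, B 1.818, C 9.057.
Rounding up: A 12, B 2, C 10 (total 24).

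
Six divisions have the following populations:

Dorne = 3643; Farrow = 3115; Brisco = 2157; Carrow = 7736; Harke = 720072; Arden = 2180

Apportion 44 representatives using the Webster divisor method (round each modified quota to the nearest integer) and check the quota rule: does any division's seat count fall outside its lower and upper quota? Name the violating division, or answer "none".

Harke

Standard quotas: Dorne 0.217, Farrow 0.185, Brisco 0.128, Carrow 0.461, Harke 42.879, Arden 0.130.
Webster allocation: Dorne 0, Farrow 0, Brisco 0, Carrow 0, Harke 44, Arden 0.
Harke has quota 42.879 (lower 42, upper 43) but receives 44 — outside the quota interval.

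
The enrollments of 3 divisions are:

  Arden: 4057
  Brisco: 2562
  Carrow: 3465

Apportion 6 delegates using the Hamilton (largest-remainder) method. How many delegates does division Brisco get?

Total 10084; standard divisor 10084/6 ≈ 1680.667.
Standard quotas: Arden 2.414, Brisco 1.524, Carrow 2.062.
Lower quotas: Arden 2, Brisco 1, Carrow 2 (sum 5, leaving 1 seat).
Remainders in descending order: Brisco 0.524, Arden 0.414, Carrow 0.062.
The surplus seat goes to Brisco.
Brisco receives 2.

2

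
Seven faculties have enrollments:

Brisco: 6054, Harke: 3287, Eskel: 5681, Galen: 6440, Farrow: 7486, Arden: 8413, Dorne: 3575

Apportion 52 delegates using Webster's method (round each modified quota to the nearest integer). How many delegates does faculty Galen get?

Standard divisor 40936/52 ≈ 787.231; standard quotas: Brisco 7.690, Harke 4.175, Eskel 7.216, Galen 8.181, Farrow 9.509, Arden 10.687, Dorne 4.541.
Rounding to the nearest integer gives 8, 4, 7, 8, 10, 11, 5 = 53 seats, so the divisor must be adjusted.
With modified divisor 790: modified quotas Brisco 7.663, Harke 4.161, Eskel 7.191, Galen 8.152, Farrow 9.476, Arden 10.649, Dorne 4.525.
Rounding to the nearest integer: Brisco 8, Harke 4, Eskel 7, Galen 8, Farrow 9, Arden 11, Dorne 5 (total 52).
Galen receives 8.

8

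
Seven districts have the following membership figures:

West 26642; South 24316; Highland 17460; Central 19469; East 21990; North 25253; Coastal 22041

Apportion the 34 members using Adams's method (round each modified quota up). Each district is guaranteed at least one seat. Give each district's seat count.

West 6; South 5; Highland 4; Central 4; East 5; North 5; Coastal 5

Standard divisor 157171/34 ≈ 4622.676; standard quotas: West 5.763, South 5.260, Highland 3.777, Central 4.212, East 4.757, North 5.463, Coastal 4.768.
Rounding up gives 6, 6, 4, 5, 5, 6, 5 = 37 seats, so the divisor must be adjusted.
With modified divisor 5200: modified quotas West 5.123, South 4.676, Highland 3.358, Central 3.744, East 4.229, North 4.856, Coastal 4.239.
Rounding up: West 6, South 5, Highland 4, Central 4, East 5, North 5, Coastal 5 (total 34).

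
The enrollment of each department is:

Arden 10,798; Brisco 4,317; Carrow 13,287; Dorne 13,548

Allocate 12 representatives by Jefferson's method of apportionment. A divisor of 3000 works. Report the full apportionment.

With modified divisor 3000: modified quotas Arden 3.599, Brisco 1.439, Carrow 4.429, Dorne 4.516.
Rounding down: Arden 3, Brisco 1, Carrow 4, Dorne 4 (total 12).

Arden: 3, Brisco: 1, Carrow: 4, Dorne: 4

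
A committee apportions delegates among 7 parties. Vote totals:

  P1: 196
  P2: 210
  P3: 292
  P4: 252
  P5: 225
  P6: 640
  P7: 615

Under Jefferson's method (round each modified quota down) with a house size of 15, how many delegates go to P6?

Standard divisor 2430/15 ≈ 162; standard quotas: P1 1.210, P2 1.296, P3 1.802, P4 1.556, P5 1.389, P6 3.951, P7 3.796.
Rounding down gives 1, 1, 1, 1, 1, 3, 3 = 11 seats, so the divisor must be adjusted.
With modified divisor 127.4: modified quotas P1 1.538, P2 1.648, P3 2.292, P4 1.978, P5 1.766, P6 5.024, P7 4.827.
Rounding down: P1 1, P2 1, P3 2, P4 1, P5 1, P6 5, P7 4 (total 15).
P6 receives 5.

5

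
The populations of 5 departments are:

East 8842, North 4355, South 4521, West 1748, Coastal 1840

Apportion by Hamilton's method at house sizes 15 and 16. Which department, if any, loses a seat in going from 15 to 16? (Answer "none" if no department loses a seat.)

Coastal

At 15 seats: East 6, North 3, South 3, West 1, Coastal 2.
At 16 seats: East 7, North 3, South 4, West 1, Coastal 1.
Coastal drops from 2 to 1.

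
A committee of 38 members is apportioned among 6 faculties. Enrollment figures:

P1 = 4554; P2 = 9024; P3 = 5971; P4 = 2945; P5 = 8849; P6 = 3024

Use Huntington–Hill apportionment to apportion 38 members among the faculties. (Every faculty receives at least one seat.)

With divisor 897: modified quotas P1 5.077, P2 10.060, P3 6.657, P4 3.283, P5 9.865, P6 3.371.
Geometric-mean thresholds: P1 √(5·6)=5.477, P2 √(10·11)=10.488, P3 √(6·7)=6.481, P4 √(3·4)=3.464, P5 √(9·10)=9.487, P6 √(3·4)=3.464.
Each quota rounded against its threshold gives P1 5, P2 10, P3 7, P4 3, P5 10, P6 3 (total 38).

P1 5, P2 10, P3 7, P4 3, P5 10, P6 3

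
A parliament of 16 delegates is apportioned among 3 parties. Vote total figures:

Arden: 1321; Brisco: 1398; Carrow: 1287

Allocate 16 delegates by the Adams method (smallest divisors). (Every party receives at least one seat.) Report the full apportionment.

Arden 5; Brisco 6; Carrow 5

Standard divisor 4006/16 ≈ 250.375; standard quotas: Arden 5.276, Brisco 5.584, Carrow 5.140.
Rounding up gives 6, 6, 6 = 18 seats, so the divisor must be adjusted.
With modified divisor 270: modified quotas Arden 4.893, Brisco 5.178, Carrow 4.767.
Rounding up: Arden 5, Brisco 6, Carrow 5 (total 16).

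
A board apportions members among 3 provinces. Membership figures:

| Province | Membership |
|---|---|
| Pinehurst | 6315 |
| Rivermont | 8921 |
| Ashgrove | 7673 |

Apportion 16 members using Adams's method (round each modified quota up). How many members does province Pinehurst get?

Standard divisor 22909/16 ≈ 1431.812; standard quotas: Pinehurst 4.410, Rivermont 6.231, Ashgrove 5.359.
Rounding up gives 5, 7, 6 = 18 seats, so the divisor must be adjusted.
With modified divisor 1560: modified quotas Pinehurst 4.048, Rivermont 5.719, Ashgrove 4.919.
Rounding up: Pinehurst 5, Rivermont 6, Ashgrove 5 (total 16).
Pinehurst receives 5.

5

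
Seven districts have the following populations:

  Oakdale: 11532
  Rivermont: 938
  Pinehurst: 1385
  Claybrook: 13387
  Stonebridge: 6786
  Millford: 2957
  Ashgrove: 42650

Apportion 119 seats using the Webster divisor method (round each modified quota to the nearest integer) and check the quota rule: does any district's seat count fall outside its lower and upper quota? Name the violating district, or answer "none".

Ashgrove

Standard quotas: Oakdale 17.232, Rivermont 1.402, Pinehurst 2.070, Claybrook 20.004, Stonebridge 10.140, Millford 4.419, Ashgrove 63.733.
Webster allocation: Oakdale 17, Rivermont 1, Pinehurst 2, Claybrook 20, Stonebridge 10, Millford 4, Ashgrove 65.
Ashgrove has quota 63.733 (lower 63, upper 64) but receives 65 — outside the quota interval.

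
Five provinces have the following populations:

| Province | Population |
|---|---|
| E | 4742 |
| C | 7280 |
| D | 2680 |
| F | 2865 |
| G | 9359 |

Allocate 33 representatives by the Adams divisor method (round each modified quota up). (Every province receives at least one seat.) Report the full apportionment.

Standard divisor 26926/33 ≈ 815.939; standard quotas: E 5.812, C 8.922, D 3.285, F 3.511, G 11.470.
Rounding up gives 6, 9, 4, 4, 12 = 35 seats, so the divisor must be adjusted.
With modified divisor 900: modified quotas E 5.269, C 8.089, D 2.978, F 3.183, G 10.399.
Rounding up: E 6, C 9, D 3, F 4, G 11 (total 33).

E 6, C 9, D 3, F 4, G 11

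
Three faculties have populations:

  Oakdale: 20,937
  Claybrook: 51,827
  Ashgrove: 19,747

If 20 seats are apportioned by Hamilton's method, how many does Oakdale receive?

5

The standard divisor is 92511/20 ≈ 4625.55.
Standard quotas: Oakdale 4.5264, Claybrook 11.2045, Ashgrove 4.2691.
Lower quotas: Oakdale 4, Claybrook 11, Ashgrove 4 (sum 19, leaving 1 seat).
Remainders in descending order: Oakdale 0.5264, Ashgrove 0.2691, Claybrook 0.2045.
The surplus seat goes to Oakdale.
Oakdale receives 5.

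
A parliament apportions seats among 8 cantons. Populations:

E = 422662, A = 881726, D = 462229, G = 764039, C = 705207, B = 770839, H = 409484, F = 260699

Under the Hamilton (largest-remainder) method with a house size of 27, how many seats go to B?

5

Standard divisor: 4676885 ÷ 27 ≈ 173217.963.
Standard quotas: E 2.4401, A 5.0903, D 2.6685, G 4.4109, C 4.0712, B 4.4501, H 2.3640, F 1.5050.
Lower quotas: E 2, A 5, D 2, G 4, C 4, B 4, H 2, F 1 (sum 24, leaving 3 seats).
Remainders in descending order: D 0.6685, F 0.5050, B 0.4501, E 0.4401, G 0.4109, H 0.3640, A 0.0903, C 0.0712.
Largest remainders: D, F, B receive the extra seats.
B receives 5.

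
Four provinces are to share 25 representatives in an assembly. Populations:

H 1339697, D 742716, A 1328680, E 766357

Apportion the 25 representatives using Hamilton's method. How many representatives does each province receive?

H=8; D=4; A=8; E=5

The standard divisor is 4177450/25 = 167098.
Standard quotas: H 8.0174, D 4.4448, A 7.9515, E 4.5863.
Lower quotas: H 8, D 4, A 7, E 4 (sum 23, leaving 2 seats).
Remainders in descending order: A 0.9515, E 0.5863, D 0.4448, H 0.0174.
The surplus seats go to A, E.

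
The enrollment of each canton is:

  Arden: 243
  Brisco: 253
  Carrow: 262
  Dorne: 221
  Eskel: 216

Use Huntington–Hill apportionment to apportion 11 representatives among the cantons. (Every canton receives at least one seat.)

With divisor 105: modified quotas Arden 2.314, Brisco 2.410, Carrow 2.495, Dorne 2.105, Eskel 2.057.
Geometric-mean thresholds: Arden √(2·3)=2.449, Brisco √(2·3)=2.449, Carrow √(2·3)=2.449, Dorne √(2·3)=2.449, Eskel √(2·3)=2.449.
Each quota rounded against its threshold gives Arden 2, Brisco 2, Carrow 3, Dorne 2, Eskel 2 (total 11).

Arden=2, Brisco=2, Carrow=3, Dorne=2, Eskel=2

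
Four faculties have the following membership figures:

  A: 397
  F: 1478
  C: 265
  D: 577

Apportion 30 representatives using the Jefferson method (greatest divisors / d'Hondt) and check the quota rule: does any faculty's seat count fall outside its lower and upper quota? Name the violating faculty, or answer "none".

none

Standard quotas: A 4.384, F 16.319, C 2.926, D 6.371.
Jefferson allocation: A 4, F 17, C 3, D 6.
Every allocation lies between the lower and upper quota.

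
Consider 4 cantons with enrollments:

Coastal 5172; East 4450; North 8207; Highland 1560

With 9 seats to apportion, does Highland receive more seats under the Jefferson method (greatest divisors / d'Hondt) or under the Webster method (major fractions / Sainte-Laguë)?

Webster

Jefferson: Coastal 3, East 2, North 4, Highland 0.
Webster: Coastal 2, East 2, North 4, Highland 1.
Highland gets 0 under Jefferson and 1 under Webster.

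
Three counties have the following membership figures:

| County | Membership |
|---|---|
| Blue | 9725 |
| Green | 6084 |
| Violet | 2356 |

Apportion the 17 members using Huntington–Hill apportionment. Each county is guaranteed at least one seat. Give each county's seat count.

Blue=9, Green=6, Violet=2

With divisor 1068: modified quotas Blue 9.106, Green 5.697, Violet 2.206.
Geometric-mean thresholds: Blue √(9·10)=9.487, Green √(5·6)=5.477, Violet √(2·3)=2.449.
Each quota rounded against its threshold gives Blue 9, Green 6, Violet 2 (total 17).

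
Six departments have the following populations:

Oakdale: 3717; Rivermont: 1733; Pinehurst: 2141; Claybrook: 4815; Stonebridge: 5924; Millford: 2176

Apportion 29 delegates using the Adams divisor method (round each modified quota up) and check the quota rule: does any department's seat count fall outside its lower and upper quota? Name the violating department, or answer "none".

none

Standard quotas: Oakdale 5.257, Rivermont 2.451, Pinehurst 3.028, Claybrook 6.809, Stonebridge 8.378, Millford 3.077.
Adams allocation: Oakdale 5, Rivermont 3, Pinehurst 3, Claybrook 7, Stonebridge 8, Millford 3.
Every allocation lies between the lower and upper quota.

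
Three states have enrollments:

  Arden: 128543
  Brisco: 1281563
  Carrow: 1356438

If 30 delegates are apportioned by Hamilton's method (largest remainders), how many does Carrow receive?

15

Standard divisor: 2766544 ÷ 30 ≈ 92218.133.
Standard quotas: Arden 1.3939, Brisco 13.8971, Carrow 14.7090.
Lower quotas: Arden 1, Brisco 13, Carrow 14 (sum 28, leaving 2 seats).
Remainders in descending order: Brisco 0.8971, Carrow 0.7090, Arden 0.3939.
Largest remainders: Brisco, Carrow receive the extra seats.
Carrow receives 15.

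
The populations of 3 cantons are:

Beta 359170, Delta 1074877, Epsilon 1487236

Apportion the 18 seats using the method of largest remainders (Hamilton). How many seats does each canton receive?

Standard divisor: 2921283 ÷ 18 ≈ 162293.5.
Standard quotas: Beta 2.2131, Delta 6.6230, Epsilon 9.1639.
Lower quotas: Beta 2, Delta 6, Epsilon 9 (sum 17, leaving 1 seat).
Remainders in descending order: Delta 0.6230, Beta 0.2131, Epsilon 0.1639.
The surplus seat goes to Delta.

Beta: 2; Delta: 7; Epsilon: 9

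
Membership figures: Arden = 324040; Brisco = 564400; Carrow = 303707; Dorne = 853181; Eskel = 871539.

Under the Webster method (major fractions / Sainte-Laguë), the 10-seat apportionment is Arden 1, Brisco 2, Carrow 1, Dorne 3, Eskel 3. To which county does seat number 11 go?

Eskel

Priority for the next seat is population ÷ (current seats + 0.5).
Priorities: Arden 216026.667, Brisco 225760.000, Carrow 202471.333, Dorne 243766.000, Eskel 249011.143.
Highest priority: Eskel.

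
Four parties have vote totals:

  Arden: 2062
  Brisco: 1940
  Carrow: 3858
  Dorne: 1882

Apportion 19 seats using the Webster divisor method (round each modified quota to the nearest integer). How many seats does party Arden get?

4

Standard divisor 9742/19 ≈ 512.737; standard quotas: Arden 4.022, Brisco 3.784, Carrow 7.524, Dorne 3.670.
Rounding to the nearest integer gives 4, 4, 8, 4 = 20 seats, so the divisor must be adjusted.
With modified divisor 530: modified quotas Arden 3.891, Brisco 3.660, Carrow 7.279, Dorne 3.551.
Rounding to the nearest integer: Arden 4, Brisco 4, Carrow 7, Dorne 4 (total 19).
Arden receives 4.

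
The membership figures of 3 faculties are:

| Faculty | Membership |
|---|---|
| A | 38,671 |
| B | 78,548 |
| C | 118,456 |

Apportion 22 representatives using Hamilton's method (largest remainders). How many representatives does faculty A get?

Standard divisor: 235675 ÷ 22 ≈ 10712.5.
Standard quotas: A 3.6099, B 7.3324, C 11.0577.
Lower quotas: A 3, B 7, C 11 (sum 21, leaving 1 seat).
Remainders in descending order: A 0.6099, B 0.3324, C 0.0577.
Largest remainder: A receives the extra seat.
A receives 4.

4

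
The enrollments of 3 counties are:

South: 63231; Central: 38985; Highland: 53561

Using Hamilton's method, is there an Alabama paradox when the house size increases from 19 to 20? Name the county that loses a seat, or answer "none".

none

At 19 seats: South 8, Central 5, Highland 6.
At 20 seats: South 8, Central 5, Highland 7.
No county's allocation decreased.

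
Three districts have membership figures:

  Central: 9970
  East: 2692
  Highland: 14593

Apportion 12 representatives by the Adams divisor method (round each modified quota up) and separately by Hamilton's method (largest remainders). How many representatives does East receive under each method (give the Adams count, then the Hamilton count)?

2 and 1

Adams: Central 4, East 2, Highland 6.
Hamilton: Central 4, East 1, Highland 7.
East gets 2 under Adams and 1 under Hamilton.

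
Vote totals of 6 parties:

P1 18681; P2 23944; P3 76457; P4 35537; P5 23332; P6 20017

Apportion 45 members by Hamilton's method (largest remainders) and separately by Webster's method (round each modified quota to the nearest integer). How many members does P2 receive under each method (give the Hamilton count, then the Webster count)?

6 and 5

Hamilton: P1 4, P2 6, P3 17, P4 8, P5 5, P6 5.
Webster: P1 4, P2 5, P3 18, P4 8, P5 5, P6 5.
P2 gets 6 under Hamilton and 5 under Webster.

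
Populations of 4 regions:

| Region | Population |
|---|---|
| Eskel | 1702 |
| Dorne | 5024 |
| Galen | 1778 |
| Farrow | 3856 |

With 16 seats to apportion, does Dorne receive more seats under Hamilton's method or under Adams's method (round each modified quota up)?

Hamilton

Hamilton: Eskel 2, Dorne 7, Galen 2, Farrow 5.
Adams: Eskel 2, Dorne 6, Galen 3, Farrow 5.
Dorne gets 7 under Hamilton and 6 under Adams.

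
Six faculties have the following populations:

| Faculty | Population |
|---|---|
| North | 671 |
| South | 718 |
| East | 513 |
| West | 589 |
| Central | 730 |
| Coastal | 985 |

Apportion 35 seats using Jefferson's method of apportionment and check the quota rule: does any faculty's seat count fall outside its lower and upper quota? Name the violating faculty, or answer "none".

Standard quotas: North 5.584, South 5.975, East 4.269, West 4.901, Central 6.075, Coastal 8.197.
Jefferson allocation: North 6, South 6, East 4, West 5, Central 6, Coastal 8.
Every allocation lies between the lower and upper quota.

none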